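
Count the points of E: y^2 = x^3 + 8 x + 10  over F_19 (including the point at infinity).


For each x in F_19, count y with y^2 = x^3 + 8 x + 10 mod 19:
  x = 1: RHS = 0, y in [0]  -> 1 point(s)
  x = 3: RHS = 4, y in [2, 17]  -> 2 point(s)
  x = 4: RHS = 11, y in [7, 12]  -> 2 point(s)
  x = 5: RHS = 4, y in [2, 17]  -> 2 point(s)
  x = 8: RHS = 16, y in [4, 15]  -> 2 point(s)
  x = 10: RHS = 7, y in [8, 11]  -> 2 point(s)
  x = 11: RHS = 4, y in [2, 17]  -> 2 point(s)
  x = 14: RHS = 16, y in [4, 15]  -> 2 point(s)
  x = 15: RHS = 9, y in [3, 16]  -> 2 point(s)
  x = 16: RHS = 16, y in [4, 15]  -> 2 point(s)
  x = 17: RHS = 5, y in [9, 10]  -> 2 point(s)
  x = 18: RHS = 1, y in [1, 18]  -> 2 point(s)
Affine points: 23. Add the point at infinity: total = 24.

#E(F_19) = 24


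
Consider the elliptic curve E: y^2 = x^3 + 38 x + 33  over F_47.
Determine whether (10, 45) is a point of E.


Check whether y^2 = x^3 + 38 x + 33 (mod 47) for (x, y) = (10, 45).
LHS: y^2 = 45^2 mod 47 = 4
RHS: x^3 + 38 x + 33 = 10^3 + 38*10 + 33 mod 47 = 3
LHS != RHS

No, not on the curve


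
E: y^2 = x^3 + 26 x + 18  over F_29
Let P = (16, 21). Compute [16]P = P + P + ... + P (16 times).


k = 16 = 10000_2 (binary, LSB first: 00001)
Double-and-add from P = (16, 21):
  bit 0 = 0: acc unchanged = O
  bit 1 = 0: acc unchanged = O
  bit 2 = 0: acc unchanged = O
  bit 3 = 0: acc unchanged = O
  bit 4 = 1: acc = O + (3, 23) = (3, 23)

16P = (3, 23)


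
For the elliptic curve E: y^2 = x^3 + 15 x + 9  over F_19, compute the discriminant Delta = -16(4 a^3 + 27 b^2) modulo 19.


4 a^3 + 27 b^2 = 4*15^3 + 27*9^2 = 13500 + 2187 = 15687
Delta = -16 * (15687) = -250992
Delta mod 19 = 17

Delta = 17 (mod 19)


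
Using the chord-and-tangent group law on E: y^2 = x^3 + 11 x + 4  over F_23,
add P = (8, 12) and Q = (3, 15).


P != Q, so use the chord formula.
s = (y2 - y1) / (x2 - x1) = (3) / (18) mod 23 = 4
x3 = s^2 - x1 - x2 mod 23 = 4^2 - 8 - 3 = 5
y3 = s (x1 - x3) - y1 mod 23 = 4 * (8 - 5) - 12 = 0

P + Q = (5, 0)


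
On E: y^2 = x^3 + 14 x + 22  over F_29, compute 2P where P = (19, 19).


Doubling: s = (3 x1^2 + a) / (2 y1)
s = (3*19^2 + 14) / (2*19) mod 29 = 22
x3 = s^2 - 2 x1 mod 29 = 22^2 - 2*19 = 11
y3 = s (x1 - x3) - y1 mod 29 = 22 * (19 - 11) - 19 = 12

2P = (11, 12)


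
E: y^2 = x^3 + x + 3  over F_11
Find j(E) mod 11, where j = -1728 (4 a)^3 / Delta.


Delta = -16(4 a^3 + 27 b^2) mod 11 = 8
-1728 * (4 a)^3 = -1728 * (4*1)^3 mod 11 = 2
j = 2 * 8^(-1) mod 11 = 3

j = 3 (mod 11)


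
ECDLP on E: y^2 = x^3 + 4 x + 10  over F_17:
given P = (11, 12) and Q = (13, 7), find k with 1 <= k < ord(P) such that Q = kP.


Enumerate multiples of P until we hit Q = (13, 7):
  1P = (11, 12)
  2P = (13, 7)
Match found at i = 2.

k = 2


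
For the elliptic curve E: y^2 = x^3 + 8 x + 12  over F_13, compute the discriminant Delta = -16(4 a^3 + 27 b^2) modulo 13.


4 a^3 + 27 b^2 = 4*8^3 + 27*12^2 = 2048 + 3888 = 5936
Delta = -16 * (5936) = -94976
Delta mod 13 = 2

Delta = 2 (mod 13)


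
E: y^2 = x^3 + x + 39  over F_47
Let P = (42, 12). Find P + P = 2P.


Doubling: s = (3 x1^2 + a) / (2 y1)
s = (3*42^2 + 1) / (2*12) mod 47 = 11
x3 = s^2 - 2 x1 mod 47 = 11^2 - 2*42 = 37
y3 = s (x1 - x3) - y1 mod 47 = 11 * (42 - 37) - 12 = 43

2P = (37, 43)


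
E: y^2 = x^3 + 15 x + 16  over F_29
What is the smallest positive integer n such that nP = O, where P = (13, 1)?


Compute successive multiples of P until we hit O:
  1P = (13, 1)
  2P = (3, 28)
  3P = (20, 15)
  4P = (0, 25)
  5P = (11, 2)
  6P = (27, 6)
  7P = (2, 5)
  8P = (23, 0)
  ... (continuing to 16P)
  16P = O

ord(P) = 16


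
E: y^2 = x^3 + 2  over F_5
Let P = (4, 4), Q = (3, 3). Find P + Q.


P != Q, so use the chord formula.
s = (y2 - y1) / (x2 - x1) = (4) / (4) mod 5 = 1
x3 = s^2 - x1 - x2 mod 5 = 1^2 - 4 - 3 = 4
y3 = s (x1 - x3) - y1 mod 5 = 1 * (4 - 4) - 4 = 1

P + Q = (4, 1)


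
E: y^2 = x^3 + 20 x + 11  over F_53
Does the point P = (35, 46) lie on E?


Check whether y^2 = x^3 + 20 x + 11 (mod 53) for (x, y) = (35, 46).
LHS: y^2 = 46^2 mod 53 = 49
RHS: x^3 + 20 x + 11 = 35^3 + 20*35 + 11 mod 53 = 20
LHS != RHS

No, not on the curve


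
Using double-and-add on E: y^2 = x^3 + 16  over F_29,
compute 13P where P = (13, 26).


k = 13 = 1101_2 (binary, LSB first: 1011)
Double-and-add from P = (13, 26):
  bit 0 = 1: acc = O + (13, 26) = (13, 26)
  bit 1 = 0: acc unchanged = (13, 26)
  bit 2 = 1: acc = (13, 26) + (12, 2) = (0, 25)
  bit 3 = 1: acc = (0, 25) + (11, 19) = (2, 13)

13P = (2, 13)


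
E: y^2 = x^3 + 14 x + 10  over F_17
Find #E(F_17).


For each x in F_17, count y with y^2 = x^3 + 14 x + 10 mod 17:
  x = 1: RHS = 8, y in [5, 12]  -> 2 point(s)
  x = 5: RHS = 1, y in [1, 16]  -> 2 point(s)
  x = 6: RHS = 4, y in [2, 15]  -> 2 point(s)
  x = 7: RHS = 9, y in [3, 14]  -> 2 point(s)
  x = 9: RHS = 15, y in [7, 10]  -> 2 point(s)
  x = 11: RHS = 16, y in [4, 13]  -> 2 point(s)
  x = 12: RHS = 2, y in [6, 11]  -> 2 point(s)
  x = 13: RHS = 9, y in [3, 14]  -> 2 point(s)
  x = 14: RHS = 9, y in [3, 14]  -> 2 point(s)
  x = 15: RHS = 8, y in [5, 12]  -> 2 point(s)
Affine points: 20. Add the point at infinity: total = 21.

#E(F_17) = 21


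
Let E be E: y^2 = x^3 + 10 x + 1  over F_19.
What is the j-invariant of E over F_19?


Delta = -16(4 a^3 + 27 b^2) mod 19 = 16
-1728 * (4 a)^3 = -1728 * (4*10)^3 mod 19 = 8
j = 8 * 16^(-1) mod 19 = 10

j = 10 (mod 19)


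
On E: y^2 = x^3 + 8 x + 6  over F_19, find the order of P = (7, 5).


Compute successive multiples of P until we hit O:
  1P = (7, 5)
  2P = (3, 0)
  3P = (7, 14)
  4P = O

ord(P) = 4


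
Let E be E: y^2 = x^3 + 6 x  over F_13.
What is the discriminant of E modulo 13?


4 a^3 + 27 b^2 = 4*6^3 + 27*0^2 = 864 + 0 = 864
Delta = -16 * (864) = -13824
Delta mod 13 = 8

Delta = 8 (mod 13)


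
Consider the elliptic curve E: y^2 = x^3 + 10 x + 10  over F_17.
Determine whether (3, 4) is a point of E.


Check whether y^2 = x^3 + 10 x + 10 (mod 17) for (x, y) = (3, 4).
LHS: y^2 = 4^2 mod 17 = 16
RHS: x^3 + 10 x + 10 = 3^3 + 10*3 + 10 mod 17 = 16
LHS = RHS

Yes, on the curve


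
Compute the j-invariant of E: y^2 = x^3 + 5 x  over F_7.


Delta = -16(4 a^3 + 27 b^2) mod 7 = 1
-1728 * (4 a)^3 = -1728 * (4*5)^3 mod 7 = 6
j = 6 * 1^(-1) mod 7 = 6

j = 6 (mod 7)


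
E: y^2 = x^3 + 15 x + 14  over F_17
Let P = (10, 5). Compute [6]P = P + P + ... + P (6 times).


k = 6 = 110_2 (binary, LSB first: 011)
Double-and-add from P = (10, 5):
  bit 0 = 0: acc unchanged = O
  bit 1 = 1: acc = O + (16, 10) = (16, 10)
  bit 2 = 1: acc = (16, 10) + (4, 11) = (12, 1)

6P = (12, 1)


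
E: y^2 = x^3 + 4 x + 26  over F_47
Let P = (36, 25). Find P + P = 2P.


Doubling: s = (3 x1^2 + a) / (2 y1)
s = (3*36^2 + 4) / (2*25) mod 47 = 44
x3 = s^2 - 2 x1 mod 47 = 44^2 - 2*36 = 31
y3 = s (x1 - x3) - y1 mod 47 = 44 * (36 - 31) - 25 = 7

2P = (31, 7)


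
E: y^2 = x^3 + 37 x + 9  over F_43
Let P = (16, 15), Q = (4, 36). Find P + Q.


P != Q, so use the chord formula.
s = (y2 - y1) / (x2 - x1) = (21) / (31) mod 43 = 9
x3 = s^2 - x1 - x2 mod 43 = 9^2 - 16 - 4 = 18
y3 = s (x1 - x3) - y1 mod 43 = 9 * (16 - 18) - 15 = 10

P + Q = (18, 10)


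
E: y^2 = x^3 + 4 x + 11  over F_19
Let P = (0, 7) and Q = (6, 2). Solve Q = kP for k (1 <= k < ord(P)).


Enumerate multiples of P until we hit Q = (6, 2):
  1P = (0, 7)
  2P = (9, 4)
  3P = (8, 2)
  4P = (1, 15)
  5P = (6, 2)
Match found at i = 5.

k = 5


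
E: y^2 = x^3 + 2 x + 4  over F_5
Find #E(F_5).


For each x in F_5, count y with y^2 = x^3 + 2 x + 4 mod 5:
  x = 0: RHS = 4, y in [2, 3]  -> 2 point(s)
  x = 2: RHS = 1, y in [1, 4]  -> 2 point(s)
  x = 4: RHS = 1, y in [1, 4]  -> 2 point(s)
Affine points: 6. Add the point at infinity: total = 7.

#E(F_5) = 7


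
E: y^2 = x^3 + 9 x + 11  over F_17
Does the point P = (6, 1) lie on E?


Check whether y^2 = x^3 + 9 x + 11 (mod 17) for (x, y) = (6, 1).
LHS: y^2 = 1^2 mod 17 = 1
RHS: x^3 + 9 x + 11 = 6^3 + 9*6 + 11 mod 17 = 9
LHS != RHS

No, not on the curve


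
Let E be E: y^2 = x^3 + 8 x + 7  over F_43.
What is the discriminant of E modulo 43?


4 a^3 + 27 b^2 = 4*8^3 + 27*7^2 = 2048 + 1323 = 3371
Delta = -16 * (3371) = -53936
Delta mod 43 = 29

Delta = 29 (mod 43)


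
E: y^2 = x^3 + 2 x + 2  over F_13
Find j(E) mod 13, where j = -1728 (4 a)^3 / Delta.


Delta = -16(4 a^3 + 27 b^2) mod 13 = 9
-1728 * (4 a)^3 = -1728 * (4*2)^3 mod 13 = 5
j = 5 * 9^(-1) mod 13 = 2

j = 2 (mod 13)


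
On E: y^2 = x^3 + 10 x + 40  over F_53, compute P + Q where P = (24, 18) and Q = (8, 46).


P != Q, so use the chord formula.
s = (y2 - y1) / (x2 - x1) = (28) / (37) mod 53 = 38
x3 = s^2 - x1 - x2 mod 53 = 38^2 - 24 - 8 = 34
y3 = s (x1 - x3) - y1 mod 53 = 38 * (24 - 34) - 18 = 26

P + Q = (34, 26)


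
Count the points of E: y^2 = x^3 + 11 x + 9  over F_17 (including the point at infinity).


For each x in F_17, count y with y^2 = x^3 + 11 x + 9 mod 17:
  x = 0: RHS = 9, y in [3, 14]  -> 2 point(s)
  x = 1: RHS = 4, y in [2, 15]  -> 2 point(s)
  x = 3: RHS = 1, y in [1, 16]  -> 2 point(s)
  x = 4: RHS = 15, y in [7, 10]  -> 2 point(s)
  x = 5: RHS = 2, y in [6, 11]  -> 2 point(s)
  x = 6: RHS = 2, y in [6, 11]  -> 2 point(s)
  x = 7: RHS = 4, y in [2, 15]  -> 2 point(s)
  x = 9: RHS = 4, y in [2, 15]  -> 2 point(s)
  x = 11: RHS = 16, y in [4, 13]  -> 2 point(s)
  x = 12: RHS = 16, y in [4, 13]  -> 2 point(s)
  x = 14: RHS = 0, y in [0]  -> 1 point(s)
  x = 15: RHS = 13, y in [8, 9]  -> 2 point(s)
Affine points: 23. Add the point at infinity: total = 24.

#E(F_17) = 24


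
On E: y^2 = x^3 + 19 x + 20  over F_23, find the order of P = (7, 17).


Compute successive multiples of P until we hit O:
  1P = (7, 17)
  2P = (17, 14)
  3P = (3, 14)
  4P = (15, 0)
  5P = (3, 9)
  6P = (17, 9)
  7P = (7, 6)
  8P = O

ord(P) = 8


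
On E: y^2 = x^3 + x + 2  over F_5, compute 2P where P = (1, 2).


Doubling: s = (3 x1^2 + a) / (2 y1)
s = (3*1^2 + 1) / (2*2) mod 5 = 1
x3 = s^2 - 2 x1 mod 5 = 1^2 - 2*1 = 4
y3 = s (x1 - x3) - y1 mod 5 = 1 * (1 - 4) - 2 = 0

2P = (4, 0)


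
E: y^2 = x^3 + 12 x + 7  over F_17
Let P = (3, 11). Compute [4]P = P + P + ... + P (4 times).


k = 4 = 100_2 (binary, LSB first: 001)
Double-and-add from P = (3, 11):
  bit 0 = 0: acc unchanged = O
  bit 1 = 0: acc unchanged = O
  bit 2 = 1: acc = O + (12, 3) = (12, 3)

4P = (12, 3)


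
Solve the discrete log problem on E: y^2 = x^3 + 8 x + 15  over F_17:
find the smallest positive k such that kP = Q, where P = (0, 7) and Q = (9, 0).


Enumerate multiples of P until we hit Q = (9, 0):
  1P = (0, 7)
  2P = (9, 0)
Match found at i = 2.

k = 2


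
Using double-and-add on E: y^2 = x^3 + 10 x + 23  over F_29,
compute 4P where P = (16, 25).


k = 4 = 100_2 (binary, LSB first: 001)
Double-and-add from P = (16, 25):
  bit 0 = 0: acc unchanged = O
  bit 1 = 0: acc unchanged = O
  bit 2 = 1: acc = O + (1, 18) = (1, 18)

4P = (1, 18)


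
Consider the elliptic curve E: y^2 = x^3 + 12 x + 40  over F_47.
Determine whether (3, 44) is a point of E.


Check whether y^2 = x^3 + 12 x + 40 (mod 47) for (x, y) = (3, 44).
LHS: y^2 = 44^2 mod 47 = 9
RHS: x^3 + 12 x + 40 = 3^3 + 12*3 + 40 mod 47 = 9
LHS = RHS

Yes, on the curve


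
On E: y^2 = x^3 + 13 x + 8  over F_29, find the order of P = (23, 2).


Compute successive multiples of P until we hit O:
  1P = (23, 2)
  2P = (19, 3)
  3P = (7, 23)
  4P = (21, 28)
  5P = (9, 19)
  6P = (22, 3)
  7P = (14, 18)
  8P = (17, 26)
  ... (continuing to 38P)
  38P = O

ord(P) = 38


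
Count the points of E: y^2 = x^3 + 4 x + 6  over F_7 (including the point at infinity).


For each x in F_7, count y with y^2 = x^3 + 4 x + 6 mod 7:
  x = 1: RHS = 4, y in [2, 5]  -> 2 point(s)
  x = 2: RHS = 1, y in [1, 6]  -> 2 point(s)
  x = 4: RHS = 2, y in [3, 4]  -> 2 point(s)
  x = 5: RHS = 4, y in [2, 5]  -> 2 point(s)
  x = 6: RHS = 1, y in [1, 6]  -> 2 point(s)
Affine points: 10. Add the point at infinity: total = 11.

#E(F_7) = 11


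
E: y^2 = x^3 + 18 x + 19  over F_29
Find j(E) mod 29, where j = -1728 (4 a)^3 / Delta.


Delta = -16(4 a^3 + 27 b^2) mod 29 = 21
-1728 * (4 a)^3 = -1728 * (4*18)^3 mod 29 = 13
j = 13 * 21^(-1) mod 29 = 2

j = 2 (mod 29)


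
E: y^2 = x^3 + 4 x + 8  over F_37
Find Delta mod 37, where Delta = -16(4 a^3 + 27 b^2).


4 a^3 + 27 b^2 = 4*4^3 + 27*8^2 = 256 + 1728 = 1984
Delta = -16 * (1984) = -31744
Delta mod 37 = 2

Delta = 2 (mod 37)


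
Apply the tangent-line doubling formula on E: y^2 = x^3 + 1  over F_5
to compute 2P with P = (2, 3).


Doubling: s = (3 x1^2 + a) / (2 y1)
s = (3*2^2 + 0) / (2*3) mod 5 = 2
x3 = s^2 - 2 x1 mod 5 = 2^2 - 2*2 = 0
y3 = s (x1 - x3) - y1 mod 5 = 2 * (2 - 0) - 3 = 1

2P = (0, 1)


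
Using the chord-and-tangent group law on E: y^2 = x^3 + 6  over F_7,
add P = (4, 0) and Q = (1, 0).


P != Q, so use the chord formula.
s = (y2 - y1) / (x2 - x1) = (0) / (4) mod 7 = 0
x3 = s^2 - x1 - x2 mod 7 = 0^2 - 4 - 1 = 2
y3 = s (x1 - x3) - y1 mod 7 = 0 * (4 - 2) - 0 = 0

P + Q = (2, 0)


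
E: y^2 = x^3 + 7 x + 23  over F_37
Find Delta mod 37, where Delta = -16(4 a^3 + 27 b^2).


4 a^3 + 27 b^2 = 4*7^3 + 27*23^2 = 1372 + 14283 = 15655
Delta = -16 * (15655) = -250480
Delta mod 37 = 10

Delta = 10 (mod 37)


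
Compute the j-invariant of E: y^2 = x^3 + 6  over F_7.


Delta = -16(4 a^3 + 27 b^2) mod 7 = 2
-1728 * (4 a)^3 = -1728 * (4*0)^3 mod 7 = 0
j = 0 * 2^(-1) mod 7 = 0

j = 0 (mod 7)


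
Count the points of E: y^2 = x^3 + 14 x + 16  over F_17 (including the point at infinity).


For each x in F_17, count y with y^2 = x^3 + 14 x + 16 mod 17:
  x = 0: RHS = 16, y in [4, 13]  -> 2 point(s)
  x = 2: RHS = 1, y in [1, 16]  -> 2 point(s)
  x = 3: RHS = 0, y in [0]  -> 1 point(s)
  x = 4: RHS = 0, y in [0]  -> 1 point(s)
  x = 7: RHS = 15, y in [7, 10]  -> 2 point(s)
  x = 9: RHS = 4, y in [2, 15]  -> 2 point(s)
  x = 10: RHS = 0, y in [0]  -> 1 point(s)
  x = 12: RHS = 8, y in [5, 12]  -> 2 point(s)
  x = 13: RHS = 15, y in [7, 10]  -> 2 point(s)
  x = 14: RHS = 15, y in [7, 10]  -> 2 point(s)
  x = 16: RHS = 1, y in [1, 16]  -> 2 point(s)
Affine points: 19. Add the point at infinity: total = 20.

#E(F_17) = 20


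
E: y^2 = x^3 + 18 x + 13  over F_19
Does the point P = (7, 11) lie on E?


Check whether y^2 = x^3 + 18 x + 13 (mod 19) for (x, y) = (7, 11).
LHS: y^2 = 11^2 mod 19 = 7
RHS: x^3 + 18 x + 13 = 7^3 + 18*7 + 13 mod 19 = 7
LHS = RHS

Yes, on the curve


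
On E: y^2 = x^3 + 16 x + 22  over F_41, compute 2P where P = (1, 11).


Doubling: s = (3 x1^2 + a) / (2 y1)
s = (3*1^2 + 16) / (2*11) mod 41 = 40
x3 = s^2 - 2 x1 mod 41 = 40^2 - 2*1 = 40
y3 = s (x1 - x3) - y1 mod 41 = 40 * (1 - 40) - 11 = 28

2P = (40, 28)


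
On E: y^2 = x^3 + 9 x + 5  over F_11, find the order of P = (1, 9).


Compute successive multiples of P until we hit O:
  1P = (1, 9)
  2P = (7, 9)
  3P = (3, 2)
  4P = (0, 4)
  5P = (2, 8)
  6P = (9, 10)
  7P = (6, 0)
  8P = (9, 1)
  ... (continuing to 14P)
  14P = O

ord(P) = 14


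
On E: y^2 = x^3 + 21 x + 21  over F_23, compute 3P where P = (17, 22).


k = 3 = 11_2 (binary, LSB first: 11)
Double-and-add from P = (17, 22):
  bit 0 = 1: acc = O + (17, 22) = (17, 22)
  bit 1 = 1: acc = (17, 22) + (15, 10) = (4, 10)

3P = (4, 10)


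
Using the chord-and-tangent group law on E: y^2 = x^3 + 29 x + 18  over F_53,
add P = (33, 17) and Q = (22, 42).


P != Q, so use the chord formula.
s = (y2 - y1) / (x2 - x1) = (25) / (42) mod 53 = 17
x3 = s^2 - x1 - x2 mod 53 = 17^2 - 33 - 22 = 22
y3 = s (x1 - x3) - y1 mod 53 = 17 * (33 - 22) - 17 = 11

P + Q = (22, 11)


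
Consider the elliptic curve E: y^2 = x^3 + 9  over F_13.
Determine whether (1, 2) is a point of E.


Check whether y^2 = x^3 + 0 x + 9 (mod 13) for (x, y) = (1, 2).
LHS: y^2 = 2^2 mod 13 = 4
RHS: x^3 + 0 x + 9 = 1^3 + 0*1 + 9 mod 13 = 10
LHS != RHS

No, not on the curve


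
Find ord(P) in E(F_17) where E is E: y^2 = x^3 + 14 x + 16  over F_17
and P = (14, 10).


Compute successive multiples of P until we hit O:
  1P = (14, 10)
  2P = (2, 1)
  3P = (9, 15)
  4P = (12, 5)
  5P = (10, 0)
  6P = (12, 12)
  7P = (9, 2)
  8P = (2, 16)
  ... (continuing to 10P)
  10P = O

ord(P) = 10


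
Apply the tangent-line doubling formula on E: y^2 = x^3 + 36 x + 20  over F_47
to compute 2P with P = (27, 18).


Doubling: s = (3 x1^2 + a) / (2 y1)
s = (3*27^2 + 36) / (2*18) mod 47 = 3
x3 = s^2 - 2 x1 mod 47 = 3^2 - 2*27 = 2
y3 = s (x1 - x3) - y1 mod 47 = 3 * (27 - 2) - 18 = 10

2P = (2, 10)


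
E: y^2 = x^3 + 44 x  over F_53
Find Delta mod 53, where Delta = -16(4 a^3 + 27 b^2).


4 a^3 + 27 b^2 = 4*44^3 + 27*0^2 = 340736 + 0 = 340736
Delta = -16 * (340736) = -5451776
Delta mod 53 = 16

Delta = 16 (mod 53)


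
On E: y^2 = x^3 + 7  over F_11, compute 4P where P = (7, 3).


k = 4 = 100_2 (binary, LSB first: 001)
Double-and-add from P = (7, 3):
  bit 0 = 0: acc unchanged = O
  bit 1 = 0: acc unchanged = O
  bit 2 = 1: acc = O + (3, 1) = (3, 1)

4P = (3, 1)


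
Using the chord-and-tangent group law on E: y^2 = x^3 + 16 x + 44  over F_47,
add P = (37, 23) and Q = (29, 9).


P != Q, so use the chord formula.
s = (y2 - y1) / (x2 - x1) = (33) / (39) mod 47 = 37
x3 = s^2 - x1 - x2 mod 47 = 37^2 - 37 - 29 = 34
y3 = s (x1 - x3) - y1 mod 47 = 37 * (37 - 34) - 23 = 41

P + Q = (34, 41)


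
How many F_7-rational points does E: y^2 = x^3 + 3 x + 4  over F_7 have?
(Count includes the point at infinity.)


For each x in F_7, count y with y^2 = x^3 + 3 x + 4 mod 7:
  x = 0: RHS = 4, y in [2, 5]  -> 2 point(s)
  x = 1: RHS = 1, y in [1, 6]  -> 2 point(s)
  x = 2: RHS = 4, y in [2, 5]  -> 2 point(s)
  x = 5: RHS = 4, y in [2, 5]  -> 2 point(s)
  x = 6: RHS = 0, y in [0]  -> 1 point(s)
Affine points: 9. Add the point at infinity: total = 10.

#E(F_7) = 10


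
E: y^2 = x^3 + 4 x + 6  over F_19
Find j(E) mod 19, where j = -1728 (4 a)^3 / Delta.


Delta = -16(4 a^3 + 27 b^2) mod 19 = 17
-1728 * (4 a)^3 = -1728 * (4*4)^3 mod 19 = 11
j = 11 * 17^(-1) mod 19 = 4

j = 4 (mod 19)


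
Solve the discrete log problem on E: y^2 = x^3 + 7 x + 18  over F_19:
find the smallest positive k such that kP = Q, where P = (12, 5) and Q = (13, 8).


Enumerate multiples of P until we hit Q = (13, 8):
  1P = (12, 5)
  2P = (11, 18)
  3P = (13, 8)
Match found at i = 3.

k = 3


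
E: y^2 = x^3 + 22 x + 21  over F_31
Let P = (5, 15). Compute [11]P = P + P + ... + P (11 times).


k = 11 = 1011_2 (binary, LSB first: 1101)
Double-and-add from P = (5, 15):
  bit 0 = 1: acc = O + (5, 15) = (5, 15)
  bit 1 = 1: acc = (5, 15) + (6, 20) = (14, 2)
  bit 2 = 0: acc unchanged = (14, 2)
  bit 3 = 1: acc = (14, 2) + (18, 24) = (6, 11)

11P = (6, 11)


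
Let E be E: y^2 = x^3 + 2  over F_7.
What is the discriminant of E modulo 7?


4 a^3 + 27 b^2 = 4*0^3 + 27*2^2 = 0 + 108 = 108
Delta = -16 * (108) = -1728
Delta mod 7 = 1

Delta = 1 (mod 7)


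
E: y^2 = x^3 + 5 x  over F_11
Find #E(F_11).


For each x in F_11, count y with y^2 = x^3 + 5 x + 0 mod 11:
  x = 0: RHS = 0, y in [0]  -> 1 point(s)
  x = 3: RHS = 9, y in [3, 8]  -> 2 point(s)
  x = 6: RHS = 4, y in [2, 9]  -> 2 point(s)
  x = 7: RHS = 4, y in [2, 9]  -> 2 point(s)
  x = 9: RHS = 4, y in [2, 9]  -> 2 point(s)
  x = 10: RHS = 5, y in [4, 7]  -> 2 point(s)
Affine points: 11. Add the point at infinity: total = 12.

#E(F_11) = 12


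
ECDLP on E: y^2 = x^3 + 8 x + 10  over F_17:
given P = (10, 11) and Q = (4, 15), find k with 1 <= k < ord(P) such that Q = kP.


Enumerate multiples of P until we hit Q = (4, 15):
  1P = (10, 11)
  2P = (6, 11)
  3P = (1, 6)
  4P = (4, 15)
Match found at i = 4.

k = 4


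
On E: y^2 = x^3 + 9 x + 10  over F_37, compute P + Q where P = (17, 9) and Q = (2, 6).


P != Q, so use the chord formula.
s = (y2 - y1) / (x2 - x1) = (34) / (22) mod 37 = 15
x3 = s^2 - x1 - x2 mod 37 = 15^2 - 17 - 2 = 21
y3 = s (x1 - x3) - y1 mod 37 = 15 * (17 - 21) - 9 = 5

P + Q = (21, 5)


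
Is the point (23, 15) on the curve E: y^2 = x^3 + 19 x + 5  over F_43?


Check whether y^2 = x^3 + 19 x + 5 (mod 43) for (x, y) = (23, 15).
LHS: y^2 = 15^2 mod 43 = 10
RHS: x^3 + 19 x + 5 = 23^3 + 19*23 + 5 mod 43 = 10
LHS = RHS

Yes, on the curve


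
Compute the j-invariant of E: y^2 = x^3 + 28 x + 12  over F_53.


Delta = -16(4 a^3 + 27 b^2) mod 53 = 10
-1728 * (4 a)^3 = -1728 * (4*28)^3 mod 53 = 31
j = 31 * 10^(-1) mod 53 = 19

j = 19 (mod 53)


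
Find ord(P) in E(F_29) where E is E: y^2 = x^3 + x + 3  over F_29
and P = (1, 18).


Compute successive multiples of P until we hit O:
  1P = (1, 18)
  2P = (22, 28)
  3P = (13, 26)
  4P = (9, 25)
  5P = (3, 2)
  6P = (2, 19)
  7P = (27, 14)
  8P = (6, 14)
  ... (continuing to 36P)
  36P = O

ord(P) = 36


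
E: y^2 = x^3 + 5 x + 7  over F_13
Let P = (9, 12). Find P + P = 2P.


Doubling: s = (3 x1^2 + a) / (2 y1)
s = (3*9^2 + 5) / (2*12) mod 13 = 6
x3 = s^2 - 2 x1 mod 13 = 6^2 - 2*9 = 5
y3 = s (x1 - x3) - y1 mod 13 = 6 * (9 - 5) - 12 = 12

2P = (5, 12)


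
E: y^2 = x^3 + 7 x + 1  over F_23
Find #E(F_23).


For each x in F_23, count y with y^2 = x^3 + 7 x + 1 mod 23:
  x = 0: RHS = 1, y in [1, 22]  -> 2 point(s)
  x = 1: RHS = 9, y in [3, 20]  -> 2 point(s)
  x = 2: RHS = 0, y in [0]  -> 1 point(s)
  x = 3: RHS = 3, y in [7, 16]  -> 2 point(s)
  x = 4: RHS = 1, y in [1, 22]  -> 2 point(s)
  x = 5: RHS = 0, y in [0]  -> 1 point(s)
  x = 6: RHS = 6, y in [11, 12]  -> 2 point(s)
  x = 7: RHS = 2, y in [5, 18]  -> 2 point(s)
  x = 10: RHS = 13, y in [6, 17]  -> 2 point(s)
  x = 11: RHS = 6, y in [11, 12]  -> 2 point(s)
  x = 13: RHS = 12, y in [9, 14]  -> 2 point(s)
  x = 15: RHS = 8, y in [10, 13]  -> 2 point(s)
  x = 16: RHS = 0, y in [0]  -> 1 point(s)
  x = 18: RHS = 2, y in [5, 18]  -> 2 point(s)
  x = 19: RHS = 1, y in [1, 22]  -> 2 point(s)
  x = 21: RHS = 2, y in [5, 18]  -> 2 point(s)
  x = 22: RHS = 16, y in [4, 19]  -> 2 point(s)
Affine points: 31. Add the point at infinity: total = 32.

#E(F_23) = 32


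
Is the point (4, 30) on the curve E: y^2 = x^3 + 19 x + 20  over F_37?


Check whether y^2 = x^3 + 19 x + 20 (mod 37) for (x, y) = (4, 30).
LHS: y^2 = 30^2 mod 37 = 12
RHS: x^3 + 19 x + 20 = 4^3 + 19*4 + 20 mod 37 = 12
LHS = RHS

Yes, on the curve


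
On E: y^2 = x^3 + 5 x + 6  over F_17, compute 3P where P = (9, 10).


k = 3 = 11_2 (binary, LSB first: 11)
Double-and-add from P = (9, 10):
  bit 0 = 1: acc = O + (9, 10) = (9, 10)
  bit 1 = 1: acc = (9, 10) + (12, 14) = (11, 10)

3P = (11, 10)


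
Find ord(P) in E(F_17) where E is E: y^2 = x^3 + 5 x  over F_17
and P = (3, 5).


Compute successive multiples of P until we hit O:
  1P = (3, 5)
  2P = (9, 3)
  3P = (7, 2)
  4P = (15, 4)
  5P = (14, 3)
  6P = (2, 1)
  7P = (11, 14)
  8P = (4, 13)
  ... (continuing to 26P)
  26P = O

ord(P) = 26


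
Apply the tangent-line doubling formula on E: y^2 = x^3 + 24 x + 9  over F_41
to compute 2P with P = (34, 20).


Doubling: s = (3 x1^2 + a) / (2 y1)
s = (3*34^2 + 24) / (2*20) mod 41 = 34
x3 = s^2 - 2 x1 mod 41 = 34^2 - 2*34 = 22
y3 = s (x1 - x3) - y1 mod 41 = 34 * (34 - 22) - 20 = 19

2P = (22, 19)


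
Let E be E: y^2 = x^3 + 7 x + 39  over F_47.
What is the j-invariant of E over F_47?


Delta = -16(4 a^3 + 27 b^2) mod 47 = 32
-1728 * (4 a)^3 = -1728 * (4*7)^3 mod 47 = 33
j = 33 * 32^(-1) mod 47 = 26

j = 26 (mod 47)


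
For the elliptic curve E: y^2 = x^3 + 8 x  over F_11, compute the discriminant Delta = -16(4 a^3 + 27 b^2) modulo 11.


4 a^3 + 27 b^2 = 4*8^3 + 27*0^2 = 2048 + 0 = 2048
Delta = -16 * (2048) = -32768
Delta mod 11 = 1

Delta = 1 (mod 11)


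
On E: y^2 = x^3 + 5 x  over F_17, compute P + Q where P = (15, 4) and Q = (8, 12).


P != Q, so use the chord formula.
s = (y2 - y1) / (x2 - x1) = (8) / (10) mod 17 = 11
x3 = s^2 - x1 - x2 mod 17 = 11^2 - 15 - 8 = 13
y3 = s (x1 - x3) - y1 mod 17 = 11 * (15 - 13) - 4 = 1

P + Q = (13, 1)


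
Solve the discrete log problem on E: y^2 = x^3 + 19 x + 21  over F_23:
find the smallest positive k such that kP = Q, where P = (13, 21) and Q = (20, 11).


Enumerate multiples of P until we hit Q = (20, 11):
  1P = (13, 21)
  2P = (22, 1)
  3P = (6, 12)
  4P = (8, 15)
  5P = (20, 12)
  6P = (17, 17)
  7P = (17, 6)
  8P = (20, 11)
Match found at i = 8.

k = 8


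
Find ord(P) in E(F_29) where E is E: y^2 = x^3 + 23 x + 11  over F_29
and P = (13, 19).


Compute successive multiples of P until we hit O:
  1P = (13, 19)
  2P = (2, 23)
  3P = (23, 11)
  4P = (18, 14)
  5P = (28, 25)
  6P = (16, 3)
  7P = (22, 0)
  8P = (16, 26)
  ... (continuing to 14P)
  14P = O

ord(P) = 14


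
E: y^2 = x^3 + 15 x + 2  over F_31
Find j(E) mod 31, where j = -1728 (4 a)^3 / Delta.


Delta = -16(4 a^3 + 27 b^2) mod 31 = 16
-1728 * (4 a)^3 = -1728 * (4*15)^3 mod 31 = 29
j = 29 * 16^(-1) mod 31 = 27

j = 27 (mod 31)


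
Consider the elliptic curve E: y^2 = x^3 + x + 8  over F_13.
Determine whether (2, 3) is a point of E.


Check whether y^2 = x^3 + 1 x + 8 (mod 13) for (x, y) = (2, 3).
LHS: y^2 = 3^2 mod 13 = 9
RHS: x^3 + 1 x + 8 = 2^3 + 1*2 + 8 mod 13 = 5
LHS != RHS

No, not on the curve


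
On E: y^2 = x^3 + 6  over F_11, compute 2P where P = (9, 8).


Doubling: s = (3 x1^2 + a) / (2 y1)
s = (3*9^2 + 0) / (2*8) mod 11 = 9
x3 = s^2 - 2 x1 mod 11 = 9^2 - 2*9 = 8
y3 = s (x1 - x3) - y1 mod 11 = 9 * (9 - 8) - 8 = 1

2P = (8, 1)


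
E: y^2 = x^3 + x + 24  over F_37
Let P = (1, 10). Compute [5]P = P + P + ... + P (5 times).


k = 5 = 101_2 (binary, LSB first: 101)
Double-and-add from P = (1, 10):
  bit 0 = 1: acc = O + (1, 10) = (1, 10)
  bit 1 = 0: acc unchanged = (1, 10)
  bit 2 = 1: acc = (1, 10) + (1, 10) = (1, 27)

5P = (1, 27)


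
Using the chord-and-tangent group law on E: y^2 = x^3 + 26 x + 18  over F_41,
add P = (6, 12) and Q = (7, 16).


P != Q, so use the chord formula.
s = (y2 - y1) / (x2 - x1) = (4) / (1) mod 41 = 4
x3 = s^2 - x1 - x2 mod 41 = 4^2 - 6 - 7 = 3
y3 = s (x1 - x3) - y1 mod 41 = 4 * (6 - 3) - 12 = 0

P + Q = (3, 0)


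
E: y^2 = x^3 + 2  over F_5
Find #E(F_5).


For each x in F_5, count y with y^2 = x^3 + 0 x + 2 mod 5:
  x = 2: RHS = 0, y in [0]  -> 1 point(s)
  x = 3: RHS = 4, y in [2, 3]  -> 2 point(s)
  x = 4: RHS = 1, y in [1, 4]  -> 2 point(s)
Affine points: 5. Add the point at infinity: total = 6.

#E(F_5) = 6


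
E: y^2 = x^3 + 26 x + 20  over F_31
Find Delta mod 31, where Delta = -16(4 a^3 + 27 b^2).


4 a^3 + 27 b^2 = 4*26^3 + 27*20^2 = 70304 + 10800 = 81104
Delta = -16 * (81104) = -1297664
Delta mod 31 = 27

Delta = 27 (mod 31)


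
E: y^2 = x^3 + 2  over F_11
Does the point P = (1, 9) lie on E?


Check whether y^2 = x^3 + 0 x + 2 (mod 11) for (x, y) = (1, 9).
LHS: y^2 = 9^2 mod 11 = 4
RHS: x^3 + 0 x + 2 = 1^3 + 0*1 + 2 mod 11 = 3
LHS != RHS

No, not on the curve


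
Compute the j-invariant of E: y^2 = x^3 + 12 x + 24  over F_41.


Delta = -16(4 a^3 + 27 b^2) mod 41 = 23
-1728 * (4 a)^3 = -1728 * (4*12)^3 mod 41 = 33
j = 33 * 23^(-1) mod 41 = 5

j = 5 (mod 41)


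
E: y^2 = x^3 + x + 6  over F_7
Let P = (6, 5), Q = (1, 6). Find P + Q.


P != Q, so use the chord formula.
s = (y2 - y1) / (x2 - x1) = (1) / (2) mod 7 = 4
x3 = s^2 - x1 - x2 mod 7 = 4^2 - 6 - 1 = 2
y3 = s (x1 - x3) - y1 mod 7 = 4 * (6 - 2) - 5 = 4

P + Q = (2, 4)


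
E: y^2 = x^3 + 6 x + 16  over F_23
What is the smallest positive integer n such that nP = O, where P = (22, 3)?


Compute successive multiples of P until we hit O:
  1P = (22, 3)
  2P = (10, 15)
  3P = (15, 13)
  4P = (4, 14)
  5P = (0, 4)
  6P = (2, 17)
  7P = (8, 1)
  8P = (1, 0)
  ... (continuing to 16P)
  16P = O

ord(P) = 16


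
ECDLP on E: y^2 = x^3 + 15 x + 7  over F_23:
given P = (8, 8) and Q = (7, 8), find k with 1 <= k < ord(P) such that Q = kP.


Enumerate multiples of P until we hit Q = (7, 8):
  1P = (8, 8)
  2P = (7, 15)
  3P = (11, 13)
  4P = (17, 0)
  5P = (11, 10)
  6P = (7, 8)
Match found at i = 6.

k = 6


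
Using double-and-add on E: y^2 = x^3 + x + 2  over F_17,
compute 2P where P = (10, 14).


k = 2 = 10_2 (binary, LSB first: 01)
Double-and-add from P = (10, 14):
  bit 0 = 0: acc unchanged = O
  bit 1 = 1: acc = O + (1, 2) = (1, 2)

2P = (1, 2)


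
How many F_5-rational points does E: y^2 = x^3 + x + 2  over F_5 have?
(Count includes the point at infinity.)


For each x in F_5, count y with y^2 = x^3 + 1 x + 2 mod 5:
  x = 1: RHS = 4, y in [2, 3]  -> 2 point(s)
  x = 4: RHS = 0, y in [0]  -> 1 point(s)
Affine points: 3. Add the point at infinity: total = 4.

#E(F_5) = 4


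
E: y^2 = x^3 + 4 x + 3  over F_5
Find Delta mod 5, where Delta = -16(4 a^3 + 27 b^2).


4 a^3 + 27 b^2 = 4*4^3 + 27*3^2 = 256 + 243 = 499
Delta = -16 * (499) = -7984
Delta mod 5 = 1

Delta = 1 (mod 5)


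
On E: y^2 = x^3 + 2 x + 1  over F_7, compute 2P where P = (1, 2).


Doubling: s = (3 x1^2 + a) / (2 y1)
s = (3*1^2 + 2) / (2*2) mod 7 = 3
x3 = s^2 - 2 x1 mod 7 = 3^2 - 2*1 = 0
y3 = s (x1 - x3) - y1 mod 7 = 3 * (1 - 0) - 2 = 1

2P = (0, 1)


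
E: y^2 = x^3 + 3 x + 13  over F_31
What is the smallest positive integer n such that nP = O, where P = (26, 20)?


Compute successive multiples of P until we hit O:
  1P = (26, 20)
  2P = (30, 28)
  3P = (10, 12)
  4P = (3, 7)
  5P = (9, 26)
  6P = (12, 17)
  7P = (28, 15)
  8P = (22, 1)
  ... (continuing to 27P)
  27P = O

ord(P) = 27


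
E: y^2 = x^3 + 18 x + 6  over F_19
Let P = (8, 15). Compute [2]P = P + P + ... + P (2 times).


k = 2 = 10_2 (binary, LSB first: 01)
Double-and-add from P = (8, 15):
  bit 0 = 0: acc unchanged = O
  bit 1 = 1: acc = O + (14, 0) = (14, 0)

2P = (14, 0)


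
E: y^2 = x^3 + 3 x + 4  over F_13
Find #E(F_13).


For each x in F_13, count y with y^2 = x^3 + 3 x + 4 mod 13:
  x = 0: RHS = 4, y in [2, 11]  -> 2 point(s)
  x = 3: RHS = 1, y in [1, 12]  -> 2 point(s)
  x = 5: RHS = 1, y in [1, 12]  -> 2 point(s)
  x = 6: RHS = 4, y in [2, 11]  -> 2 point(s)
  x = 7: RHS = 4, y in [2, 11]  -> 2 point(s)
  x = 11: RHS = 3, y in [4, 9]  -> 2 point(s)
  x = 12: RHS = 0, y in [0]  -> 1 point(s)
Affine points: 13. Add the point at infinity: total = 14.

#E(F_13) = 14


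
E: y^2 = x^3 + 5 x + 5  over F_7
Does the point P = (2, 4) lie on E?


Check whether y^2 = x^3 + 5 x + 5 (mod 7) for (x, y) = (2, 4).
LHS: y^2 = 4^2 mod 7 = 2
RHS: x^3 + 5 x + 5 = 2^3 + 5*2 + 5 mod 7 = 2
LHS = RHS

Yes, on the curve


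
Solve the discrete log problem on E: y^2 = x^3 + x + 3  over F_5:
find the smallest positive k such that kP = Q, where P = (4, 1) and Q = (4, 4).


Enumerate multiples of P until we hit Q = (4, 4):
  1P = (4, 1)
  2P = (1, 0)
  3P = (4, 4)
Match found at i = 3.

k = 3


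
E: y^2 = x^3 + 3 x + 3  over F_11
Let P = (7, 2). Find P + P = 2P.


Doubling: s = (3 x1^2 + a) / (2 y1)
s = (3*7^2 + 3) / (2*2) mod 11 = 10
x3 = s^2 - 2 x1 mod 11 = 10^2 - 2*7 = 9
y3 = s (x1 - x3) - y1 mod 11 = 10 * (7 - 9) - 2 = 0

2P = (9, 0)


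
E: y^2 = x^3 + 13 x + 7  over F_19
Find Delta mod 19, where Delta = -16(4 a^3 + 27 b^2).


4 a^3 + 27 b^2 = 4*13^3 + 27*7^2 = 8788 + 1323 = 10111
Delta = -16 * (10111) = -161776
Delta mod 19 = 9

Delta = 9 (mod 19)


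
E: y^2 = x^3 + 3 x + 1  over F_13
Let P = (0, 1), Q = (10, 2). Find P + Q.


P != Q, so use the chord formula.
s = (y2 - y1) / (x2 - x1) = (1) / (10) mod 13 = 4
x3 = s^2 - x1 - x2 mod 13 = 4^2 - 0 - 10 = 6
y3 = s (x1 - x3) - y1 mod 13 = 4 * (0 - 6) - 1 = 1

P + Q = (6, 1)


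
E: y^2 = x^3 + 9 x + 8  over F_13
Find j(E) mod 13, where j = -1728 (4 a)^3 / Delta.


Delta = -16(4 a^3 + 27 b^2) mod 13 = 4
-1728 * (4 a)^3 = -1728 * (4*9)^3 mod 13 = 12
j = 12 * 4^(-1) mod 13 = 3

j = 3 (mod 13)


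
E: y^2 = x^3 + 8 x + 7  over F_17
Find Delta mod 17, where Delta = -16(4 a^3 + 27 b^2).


4 a^3 + 27 b^2 = 4*8^3 + 27*7^2 = 2048 + 1323 = 3371
Delta = -16 * (3371) = -53936
Delta mod 17 = 5

Delta = 5 (mod 17)


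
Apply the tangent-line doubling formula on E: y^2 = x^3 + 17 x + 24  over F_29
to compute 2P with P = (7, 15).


Doubling: s = (3 x1^2 + a) / (2 y1)
s = (3*7^2 + 17) / (2*15) mod 29 = 19
x3 = s^2 - 2 x1 mod 29 = 19^2 - 2*7 = 28
y3 = s (x1 - x3) - y1 mod 29 = 19 * (7 - 28) - 15 = 21

2P = (28, 21)


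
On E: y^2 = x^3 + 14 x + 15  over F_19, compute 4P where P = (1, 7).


k = 4 = 100_2 (binary, LSB first: 001)
Double-and-add from P = (1, 7):
  bit 0 = 0: acc unchanged = O
  bit 1 = 0: acc unchanged = O
  bit 2 = 1: acc = O + (18, 0) = (18, 0)

4P = (18, 0)


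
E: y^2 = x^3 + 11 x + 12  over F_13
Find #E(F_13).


For each x in F_13, count y with y^2 = x^3 + 11 x + 12 mod 13:
  x = 0: RHS = 12, y in [5, 8]  -> 2 point(s)
  x = 2: RHS = 3, y in [4, 9]  -> 2 point(s)
  x = 4: RHS = 3, y in [4, 9]  -> 2 point(s)
  x = 5: RHS = 10, y in [6, 7]  -> 2 point(s)
  x = 7: RHS = 3, y in [4, 9]  -> 2 point(s)
  x = 8: RHS = 1, y in [1, 12]  -> 2 point(s)
  x = 10: RHS = 4, y in [2, 11]  -> 2 point(s)
  x = 12: RHS = 0, y in [0]  -> 1 point(s)
Affine points: 15. Add the point at infinity: total = 16.

#E(F_13) = 16


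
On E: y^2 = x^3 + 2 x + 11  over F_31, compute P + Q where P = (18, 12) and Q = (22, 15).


P != Q, so use the chord formula.
s = (y2 - y1) / (x2 - x1) = (3) / (4) mod 31 = 24
x3 = s^2 - x1 - x2 mod 31 = 24^2 - 18 - 22 = 9
y3 = s (x1 - x3) - y1 mod 31 = 24 * (18 - 9) - 12 = 18

P + Q = (9, 18)


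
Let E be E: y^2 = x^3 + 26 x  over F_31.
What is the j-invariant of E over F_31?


Delta = -16(4 a^3 + 27 b^2) mod 31 = 2
-1728 * (4 a)^3 = -1728 * (4*26)^3 mod 31 = 15
j = 15 * 2^(-1) mod 31 = 23

j = 23 (mod 31)


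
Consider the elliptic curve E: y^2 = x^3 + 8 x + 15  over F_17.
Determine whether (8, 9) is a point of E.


Check whether y^2 = x^3 + 8 x + 15 (mod 17) for (x, y) = (8, 9).
LHS: y^2 = 9^2 mod 17 = 13
RHS: x^3 + 8 x + 15 = 8^3 + 8*8 + 15 mod 17 = 13
LHS = RHS

Yes, on the curve


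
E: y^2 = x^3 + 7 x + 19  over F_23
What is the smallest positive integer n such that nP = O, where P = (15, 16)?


Compute successive multiples of P until we hit O:
  1P = (15, 16)
  2P = (6, 22)
  3P = (5, 8)
  4P = (11, 1)
  5P = (1, 2)
  6P = (8, 14)
  7P = (9, 12)
  8P = (2, 8)
  ... (continuing to 23P)
  23P = O

ord(P) = 23


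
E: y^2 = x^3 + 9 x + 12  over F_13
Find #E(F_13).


For each x in F_13, count y with y^2 = x^3 + 9 x + 12 mod 13:
  x = 0: RHS = 12, y in [5, 8]  -> 2 point(s)
  x = 1: RHS = 9, y in [3, 10]  -> 2 point(s)
  x = 2: RHS = 12, y in [5, 8]  -> 2 point(s)
  x = 3: RHS = 1, y in [1, 12]  -> 2 point(s)
  x = 5: RHS = 0, y in [0]  -> 1 point(s)
  x = 6: RHS = 9, y in [3, 10]  -> 2 point(s)
  x = 9: RHS = 3, y in [4, 9]  -> 2 point(s)
  x = 10: RHS = 10, y in [6, 7]  -> 2 point(s)
  x = 11: RHS = 12, y in [5, 8]  -> 2 point(s)
Affine points: 17. Add the point at infinity: total = 18.

#E(F_13) = 18


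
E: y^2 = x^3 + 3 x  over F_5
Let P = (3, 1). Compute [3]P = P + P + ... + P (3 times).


k = 3 = 11_2 (binary, LSB first: 11)
Double-and-add from P = (3, 1):
  bit 0 = 1: acc = O + (3, 1) = (3, 1)
  bit 1 = 1: acc = (3, 1) + (4, 4) = (2, 2)

3P = (2, 2)


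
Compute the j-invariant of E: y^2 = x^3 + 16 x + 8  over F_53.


Delta = -16(4 a^3 + 27 b^2) mod 53 = 12
-1728 * (4 a)^3 = -1728 * (4*16)^3 mod 53 = 20
j = 20 * 12^(-1) mod 53 = 37

j = 37 (mod 53)


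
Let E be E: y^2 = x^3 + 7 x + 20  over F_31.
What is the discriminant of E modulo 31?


4 a^3 + 27 b^2 = 4*7^3 + 27*20^2 = 1372 + 10800 = 12172
Delta = -16 * (12172) = -194752
Delta mod 31 = 21

Delta = 21 (mod 31)


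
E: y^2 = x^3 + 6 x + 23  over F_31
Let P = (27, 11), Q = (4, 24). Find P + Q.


P != Q, so use the chord formula.
s = (y2 - y1) / (x2 - x1) = (13) / (8) mod 31 = 21
x3 = s^2 - x1 - x2 mod 31 = 21^2 - 27 - 4 = 7
y3 = s (x1 - x3) - y1 mod 31 = 21 * (27 - 7) - 11 = 6

P + Q = (7, 6)


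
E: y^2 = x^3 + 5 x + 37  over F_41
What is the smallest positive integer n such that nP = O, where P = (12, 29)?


Compute successive multiples of P until we hit O:
  1P = (12, 29)
  2P = (33, 10)
  3P = (5, 33)
  4P = (26, 20)
  5P = (35, 18)
  6P = (15, 17)
  7P = (30, 2)
  8P = (32, 1)
  ... (continuing to 46P)
  46P = O

ord(P) = 46


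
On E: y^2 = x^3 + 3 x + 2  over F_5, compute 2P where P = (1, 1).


Doubling: s = (3 x1^2 + a) / (2 y1)
s = (3*1^2 + 3) / (2*1) mod 5 = 3
x3 = s^2 - 2 x1 mod 5 = 3^2 - 2*1 = 2
y3 = s (x1 - x3) - y1 mod 5 = 3 * (1 - 2) - 1 = 1

2P = (2, 1)


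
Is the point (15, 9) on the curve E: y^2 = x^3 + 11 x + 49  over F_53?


Check whether y^2 = x^3 + 11 x + 49 (mod 53) for (x, y) = (15, 9).
LHS: y^2 = 9^2 mod 53 = 28
RHS: x^3 + 11 x + 49 = 15^3 + 11*15 + 49 mod 53 = 38
LHS != RHS

No, not on the curve


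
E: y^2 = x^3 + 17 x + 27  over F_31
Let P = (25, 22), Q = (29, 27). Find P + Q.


P != Q, so use the chord formula.
s = (y2 - y1) / (x2 - x1) = (5) / (4) mod 31 = 9
x3 = s^2 - x1 - x2 mod 31 = 9^2 - 25 - 29 = 27
y3 = s (x1 - x3) - y1 mod 31 = 9 * (25 - 27) - 22 = 22

P + Q = (27, 22)


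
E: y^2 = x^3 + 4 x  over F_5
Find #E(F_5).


For each x in F_5, count y with y^2 = x^3 + 4 x + 0 mod 5:
  x = 0: RHS = 0, y in [0]  -> 1 point(s)
  x = 1: RHS = 0, y in [0]  -> 1 point(s)
  x = 2: RHS = 1, y in [1, 4]  -> 2 point(s)
  x = 3: RHS = 4, y in [2, 3]  -> 2 point(s)
  x = 4: RHS = 0, y in [0]  -> 1 point(s)
Affine points: 7. Add the point at infinity: total = 8.

#E(F_5) = 8


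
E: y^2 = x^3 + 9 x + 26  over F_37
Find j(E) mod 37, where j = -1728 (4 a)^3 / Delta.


Delta = -16(4 a^3 + 27 b^2) mod 37 = 10
-1728 * (4 a)^3 = -1728 * (4*9)^3 mod 37 = 26
j = 26 * 10^(-1) mod 37 = 10

j = 10 (mod 37)


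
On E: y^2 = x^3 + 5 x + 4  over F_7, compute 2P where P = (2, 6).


k = 2 = 10_2 (binary, LSB first: 01)
Double-and-add from P = (2, 6):
  bit 0 = 0: acc unchanged = O
  bit 1 = 1: acc = O + (0, 5) = (0, 5)

2P = (0, 5)


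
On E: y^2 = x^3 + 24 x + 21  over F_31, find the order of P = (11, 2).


Compute successive multiples of P until we hit O:
  1P = (11, 2)
  2P = (25, 23)
  3P = (5, 7)
  4P = (20, 21)
  5P = (19, 19)
  6P = (6, 28)
  7P = (15, 25)
  8P = (9, 25)
  ... (continuing to 27P)
  27P = O

ord(P) = 27


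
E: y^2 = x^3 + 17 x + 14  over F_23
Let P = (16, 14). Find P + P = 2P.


Doubling: s = (3 x1^2 + a) / (2 y1)
s = (3*16^2 + 17) / (2*14) mod 23 = 19
x3 = s^2 - 2 x1 mod 23 = 19^2 - 2*16 = 7
y3 = s (x1 - x3) - y1 mod 23 = 19 * (16 - 7) - 14 = 19

2P = (7, 19)


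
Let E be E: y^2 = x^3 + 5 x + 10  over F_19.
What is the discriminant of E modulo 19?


4 a^3 + 27 b^2 = 4*5^3 + 27*10^2 = 500 + 2700 = 3200
Delta = -16 * (3200) = -51200
Delta mod 19 = 5

Delta = 5 (mod 19)


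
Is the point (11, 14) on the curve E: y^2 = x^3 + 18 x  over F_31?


Check whether y^2 = x^3 + 18 x + 0 (mod 31) for (x, y) = (11, 14).
LHS: y^2 = 14^2 mod 31 = 10
RHS: x^3 + 18 x + 0 = 11^3 + 18*11 + 0 mod 31 = 10
LHS = RHS

Yes, on the curve


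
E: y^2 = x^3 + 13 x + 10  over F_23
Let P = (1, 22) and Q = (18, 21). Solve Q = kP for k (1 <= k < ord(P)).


Enumerate multiples of P until we hit Q = (18, 21):
  1P = (1, 22)
  2P = (16, 6)
  3P = (10, 6)
  4P = (18, 21)
Match found at i = 4.

k = 4


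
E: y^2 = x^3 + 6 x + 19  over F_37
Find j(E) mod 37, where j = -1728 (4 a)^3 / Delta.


Delta = -16(4 a^3 + 27 b^2) mod 37 = 17
-1728 * (4 a)^3 = -1728 * (4*6)^3 mod 37 = 31
j = 31 * 17^(-1) mod 37 = 4

j = 4 (mod 37)


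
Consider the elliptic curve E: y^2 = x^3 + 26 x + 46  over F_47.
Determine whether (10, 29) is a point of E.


Check whether y^2 = x^3 + 26 x + 46 (mod 47) for (x, y) = (10, 29).
LHS: y^2 = 29^2 mod 47 = 42
RHS: x^3 + 26 x + 46 = 10^3 + 26*10 + 46 mod 47 = 37
LHS != RHS

No, not on the curve


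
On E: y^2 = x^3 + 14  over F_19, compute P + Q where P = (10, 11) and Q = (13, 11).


P != Q, so use the chord formula.
s = (y2 - y1) / (x2 - x1) = (0) / (3) mod 19 = 0
x3 = s^2 - x1 - x2 mod 19 = 0^2 - 10 - 13 = 15
y3 = s (x1 - x3) - y1 mod 19 = 0 * (10 - 15) - 11 = 8

P + Q = (15, 8)


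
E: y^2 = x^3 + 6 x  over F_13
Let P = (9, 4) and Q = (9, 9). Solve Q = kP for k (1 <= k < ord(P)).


Enumerate multiples of P until we hit Q = (9, 9):
  1P = (9, 4)
  2P = (4, 7)
  3P = (4, 6)
  4P = (9, 9)
Match found at i = 4.

k = 4
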